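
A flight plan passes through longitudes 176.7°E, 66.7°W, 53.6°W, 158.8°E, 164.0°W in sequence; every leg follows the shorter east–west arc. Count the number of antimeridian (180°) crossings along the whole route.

Leg 1: +176.7° → -66.7°, shortest Δλ = 116.6° (east) — crosses 180°.
Leg 2: -66.7° → -53.6°, shortest Δλ = 13.1° (east) — does not cross 180°.
Leg 3: -53.6° → +158.8°, shortest Δλ = -147.6° (west) — crosses 180°.
Leg 4: +158.8° → -164.0°, shortest Δλ = 37.2° (east) — crosses 180°.
Total crossings: 3.

3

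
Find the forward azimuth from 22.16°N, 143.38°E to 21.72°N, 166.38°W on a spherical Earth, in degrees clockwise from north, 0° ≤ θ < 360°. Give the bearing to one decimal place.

Δλ = -166.38 − 143.38 = -309.76°; wrapped into (−180°, 180°]: 50.24°.
θ = atan2( sin Δλ · cos φ₂ , cos φ₁ · sin φ₂ − sin φ₁ · cos φ₂ · cos Δλ )
  = atan2(0.71415, 0.11862) = 80.569° → normalised to [0°, 360°): 80.569°.

80.6°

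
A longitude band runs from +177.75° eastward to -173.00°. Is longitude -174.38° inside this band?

Band width going east from +177.75° to -173.00°: ((-173.00 − 177.75) mod 360) = 9.25°.
Offset of -174.38° east of the west edge: ((-174.38 − 177.75) mod 360) = 7.87°.
7.87° ≤ 9.25° ⇒ inside.

Yes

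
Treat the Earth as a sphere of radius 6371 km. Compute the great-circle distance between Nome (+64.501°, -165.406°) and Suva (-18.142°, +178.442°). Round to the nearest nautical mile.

Δλ = 178.442 − -165.406 = 343.848°; wrapped into (−180°, 180°]: -16.152°.
Δφ = -18.142 − 64.501 = -82.643°.
a = sin²(Δφ/2) + cos φ₁ · cos φ₂ · sin²(Δλ/2) = 0.444048.
c = 2·atan2(√a, √(1−a)) = 1.45866 rad → d = 6371·c ≈ 9293.11 km ≈ 5017.88 nmi.

5018 nmi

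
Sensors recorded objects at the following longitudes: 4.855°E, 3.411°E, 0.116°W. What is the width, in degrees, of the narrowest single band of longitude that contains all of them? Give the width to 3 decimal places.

4.971°

Sort the longitudes: -0.116°, +3.411°, +4.855°.
Eastward gaps between consecutive values (wrapping around): 3.527°, 1.444°, 355.029°.
Largest gap = 355.029° ⇒ minimal covering band is its complement: 360° − 355.029° = 4.971°.
Band runs from -0.116° eastward to +4.855°.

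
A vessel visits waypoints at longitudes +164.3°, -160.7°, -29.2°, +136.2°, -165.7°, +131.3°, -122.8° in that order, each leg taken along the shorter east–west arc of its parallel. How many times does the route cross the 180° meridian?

Leg 1: +164.3° → -160.7°, shortest Δλ = 35.0° (east) — crosses 180°.
Leg 2: -160.7° → -29.2°, shortest Δλ = 131.5° (east) — does not cross 180°.
Leg 3: -29.2° → +136.2°, shortest Δλ = 165.4° (east) — does not cross 180°.
Leg 4: +136.2° → -165.7°, shortest Δλ = 58.1° (east) — crosses 180°.
Leg 5: -165.7° → +131.3°, shortest Δλ = -63.0° (west) — crosses 180°.
Leg 6: +131.3° → -122.8°, shortest Δλ = 105.9° (east) — crosses 180°.
Total crossings: 4.

4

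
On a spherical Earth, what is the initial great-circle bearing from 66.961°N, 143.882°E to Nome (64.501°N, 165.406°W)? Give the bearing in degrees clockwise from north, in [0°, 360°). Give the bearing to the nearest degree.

73°

Δλ = -165.406 − 143.882 = -309.288°; wrapped into (−180°, 180°]: 50.712°.
θ = atan2( sin Δλ · cos φ₂ , cos φ₁ · sin φ₂ − sin φ₁ · cos φ₂ · cos Δλ )
  = atan2(0.33319, 0.10238) = 72.919° → normalised to [0°, 360°): 72.919°.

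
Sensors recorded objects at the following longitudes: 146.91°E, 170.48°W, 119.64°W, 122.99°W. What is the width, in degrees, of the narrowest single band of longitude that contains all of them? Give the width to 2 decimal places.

Sort the longitudes: -170.48°, -122.99°, -119.64°, +146.91°.
Eastward gaps between consecutive values (wrapping around): 47.49°, 3.35°, 266.55°, 42.61°.
Largest gap = 266.55° ⇒ minimal covering band is its complement: 360° − 266.55° = 93.45°.
Band runs from +146.91° eastward to -119.64°, crossing the antimeridian.

93.45°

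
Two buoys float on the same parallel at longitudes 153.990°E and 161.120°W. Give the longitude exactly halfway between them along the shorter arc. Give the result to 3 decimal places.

176.435°E

Signed shortest Δλ from +153.990° to -161.120° is +44.890°.
Midpoint longitude = +153.990° + (+44.890°)/2 = +153.990° + 22.445° = +176.435°.
(The naïve average (+153.990 + -161.120)/2 = -3.565° is on the wrong side of the globe.)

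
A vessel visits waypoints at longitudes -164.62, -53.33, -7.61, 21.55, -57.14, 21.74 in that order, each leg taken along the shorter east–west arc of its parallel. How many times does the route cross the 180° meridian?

0

Leg 1: -164.62° → -53.33°, shortest Δλ = 111.29° (east) — does not cross 180°.
Leg 2: -53.33° → -7.61°, shortest Δλ = 45.72° (east) — does not cross 180°.
Leg 3: -7.61° → +21.55°, shortest Δλ = 29.16° (east) — does not cross 180°.
Leg 4: +21.55° → -57.14°, shortest Δλ = -78.69° (west) — does not cross 180°.
Leg 5: -57.14° → +21.74°, shortest Δλ = 78.88° (east) — does not cross 180°.
Total crossings: 0.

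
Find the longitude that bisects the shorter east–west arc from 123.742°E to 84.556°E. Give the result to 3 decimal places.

Signed shortest Δλ from +123.742° to +84.556° is -39.186°.
Midpoint longitude = +123.742° + (-39.186°)/2 = +123.742° − 19.593° = +104.149°.

104.149°E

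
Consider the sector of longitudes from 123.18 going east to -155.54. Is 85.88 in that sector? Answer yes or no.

No

Band width going east from +123.18° to -155.54°: ((-155.54 − 123.18) mod 360) = 81.28°.
Offset of +85.88° east of the west edge: ((85.88 − 123.18) mod 360) = 322.70°.
322.70° > 81.28° ⇒ outside.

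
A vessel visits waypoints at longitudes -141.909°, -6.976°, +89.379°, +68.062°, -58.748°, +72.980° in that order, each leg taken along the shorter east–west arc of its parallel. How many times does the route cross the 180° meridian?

0

Leg 1: -141.909° → -6.976°, shortest Δλ = 134.933° (east) — does not cross 180°.
Leg 2: -6.976° → +89.379°, shortest Δλ = 96.355° (east) — does not cross 180°.
Leg 3: +89.379° → +68.062°, shortest Δλ = -21.317° (west) — does not cross 180°.
Leg 4: +68.062° → -58.748°, shortest Δλ = -126.81° (west) — does not cross 180°.
Leg 5: -58.748° → +72.980°, shortest Δλ = 131.728° (east) — does not cross 180°.
Total crossings: 0.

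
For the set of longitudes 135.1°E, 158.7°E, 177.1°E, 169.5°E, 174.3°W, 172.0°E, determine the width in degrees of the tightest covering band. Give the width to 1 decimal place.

Sort the longitudes: -174.3°, +135.1°, +158.7°, +169.5°, +172.0°, +177.1°.
Eastward gaps between consecutive values (wrapping around): 309.4°, 23.6°, 10.8°, 2.5°, 5.1°, 8.6°.
Largest gap = 309.4° ⇒ minimal covering band is its complement: 360° − 309.4° = 50.6°.
Band runs from +135.1° eastward to -174.3°, crossing the antimeridian.

50.6°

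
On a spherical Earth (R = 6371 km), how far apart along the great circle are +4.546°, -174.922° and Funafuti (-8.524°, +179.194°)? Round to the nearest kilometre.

Δλ = 179.194 − -174.922 = 354.116°; wrapped into (−180°, 180°]: -5.884°.
Δφ = -8.524 − 4.546 = -13.070°.
a = sin²(Δφ/2) + cos φ₁ · cos φ₂ · sin²(Δλ/2) = 0.015550.
c = 2·atan2(√a, √(1−a)) = 0.25005 rad → d = 6371·c ≈ 1593.05 km.

1593 km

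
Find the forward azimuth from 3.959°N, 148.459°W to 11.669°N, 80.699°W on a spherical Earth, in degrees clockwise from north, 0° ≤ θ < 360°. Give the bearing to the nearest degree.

Δλ = -80.699 − -148.459 = 67.760°.
θ = atan2( sin Δλ · cos φ₂ , cos φ₁ · sin φ₂ − sin φ₁ · cos φ₂ · cos Δλ )
  = atan2(0.90648, 0.17618) = 79.001° → normalised to [0°, 360°): 79.001°.

79°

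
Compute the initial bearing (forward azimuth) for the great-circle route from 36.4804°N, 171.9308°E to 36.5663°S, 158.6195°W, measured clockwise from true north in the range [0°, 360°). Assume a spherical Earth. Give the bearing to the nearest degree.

Δλ = -158.6195 − 171.9308 = -330.5503°; wrapped into (−180°, 180°]: 29.4497°.
θ = atan2( sin Δλ · cos φ₂ , cos φ₁ · sin φ₂ − sin φ₁ · cos φ₂ · cos Δλ )
  = atan2(0.39489, -0.89484) = 156.189° → normalised to [0°, 360°): 156.189°.

156°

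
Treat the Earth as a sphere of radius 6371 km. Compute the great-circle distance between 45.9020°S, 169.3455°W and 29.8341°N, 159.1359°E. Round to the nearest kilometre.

Δλ = 159.1359 − -169.3455 = 328.4814°; wrapped into (−180°, 180°]: -31.5186°.
Δφ = 29.8341 − -45.9020 = 75.7361°.
a = sin²(Δφ/2) + cos φ₁ · cos φ₂ · sin²(Δλ/2) = 0.421335.
c = 2·atan2(√a, √(1−a)) = 1.41281 rad → d = 6371·c ≈ 9001.01 km.

9001 km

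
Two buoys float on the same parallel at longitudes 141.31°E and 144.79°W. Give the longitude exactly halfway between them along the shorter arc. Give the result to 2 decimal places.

178.26°E

Signed shortest Δλ from +141.31° to -144.79° is +73.90°.
Midpoint longitude = +141.31° + (+73.90°)/2 = +141.31° + 36.95° = +178.26°.
(The naïve average (+141.31 + -144.79)/2 = -1.74° is on the wrong side of the globe.)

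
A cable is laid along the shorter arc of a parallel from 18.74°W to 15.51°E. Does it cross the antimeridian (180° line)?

Signed shortest Δλ = ((15.51 − -18.74 + 180) mod 360) − 180 = 34.25°.
Going east by 34.25° from -18.74° reaches +15.51° without touching 180°.

No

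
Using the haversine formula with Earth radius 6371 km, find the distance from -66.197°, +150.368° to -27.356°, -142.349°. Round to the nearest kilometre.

Δλ = -142.349 − 150.368 = -292.717°; wrapped into (−180°, 180°]: 67.283°.
Δφ = -27.356 − -66.197 = 38.841°.
a = sin²(Δφ/2) + cos φ₁ · cos φ₂ · sin²(Δλ/2) = 0.220570.
c = 2·atan2(√a, √(1−a)) = 0.97779 rad → d = 6371·c ≈ 6229.47 km.

6229 km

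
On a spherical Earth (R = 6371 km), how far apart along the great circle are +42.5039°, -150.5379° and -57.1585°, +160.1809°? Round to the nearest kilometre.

Δλ = 160.1809 − -150.5379 = 310.7188°; wrapped into (−180°, 180°]: -49.2812°.
Δφ = -57.1585 − 42.5039 = -99.6624°.
a = sin²(Δφ/2) + cos φ₁ · cos φ₂ · sin²(Δλ/2) = 0.653419.
c = 2·atan2(√a, √(1−a)) = 1.88267 rad → d = 6371·c ≈ 11994.46 km.

11994 km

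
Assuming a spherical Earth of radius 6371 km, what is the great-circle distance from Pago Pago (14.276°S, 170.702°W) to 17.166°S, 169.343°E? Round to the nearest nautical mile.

Δλ = 169.343 − -170.702 = 340.045°; wrapped into (−180°, 180°]: -19.955°.
Δφ = -17.166 − -14.276 = -2.890°.
a = sin²(Δφ/2) + cos φ₁ · cos φ₂ · sin²(Δλ/2) = 0.028432.
c = 2·atan2(√a, √(1−a)) = 0.33886 rad → d = 6371·c ≈ 2158.86 km ≈ 1165.69 nmi.

1166 nmi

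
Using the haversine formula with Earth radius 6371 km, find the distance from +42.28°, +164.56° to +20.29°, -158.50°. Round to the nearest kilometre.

Δλ = -158.50 − 164.56 = -323.06°; wrapped into (−180°, 180°]: 36.94°.
Δφ = 20.29 − 42.28 = -21.99°.
a = sin²(Δφ/2) + cos φ₁ · cos φ₂ · sin²(Δλ/2) = 0.106026.
c = 2·atan2(√a, √(1−a)) = 0.66333 rad → d = 6371·c ≈ 4226.06 km.

4226 km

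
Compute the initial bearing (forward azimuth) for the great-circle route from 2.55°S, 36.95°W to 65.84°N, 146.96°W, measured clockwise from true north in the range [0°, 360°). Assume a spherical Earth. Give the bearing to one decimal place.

Δλ = -146.96 − -36.95 = -110.01°.
θ = atan2( sin Δλ · cos φ₂ , cos φ₁ · sin φ₂ − sin φ₁ · cos φ₂ · cos Δλ )
  = atan2(-0.38458, 0.90527) = -23.017° → normalised to [0°, 360°): 336.983°.

337.0°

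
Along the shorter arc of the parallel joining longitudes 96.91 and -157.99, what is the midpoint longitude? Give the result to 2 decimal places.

+149.46°

Signed shortest Δλ from +96.91° to -157.99° is +105.10°.
Midpoint longitude = +96.91° + (+105.10°)/2 = +96.91° + 52.55° = +149.46°.
(The naïve average (+96.91 + -157.99)/2 = -30.54° is on the wrong side of the globe.)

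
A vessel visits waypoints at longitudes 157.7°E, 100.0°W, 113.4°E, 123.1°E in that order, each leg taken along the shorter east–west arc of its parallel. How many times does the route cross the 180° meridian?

2

Leg 1: +157.7° → -100.0°, shortest Δλ = 102.3° (east) — crosses 180°.
Leg 2: -100.0° → +113.4°, shortest Δλ = -146.6° (west) — crosses 180°.
Leg 3: +113.4° → +123.1°, shortest Δλ = 9.7° (east) — does not cross 180°.
Total crossings: 2.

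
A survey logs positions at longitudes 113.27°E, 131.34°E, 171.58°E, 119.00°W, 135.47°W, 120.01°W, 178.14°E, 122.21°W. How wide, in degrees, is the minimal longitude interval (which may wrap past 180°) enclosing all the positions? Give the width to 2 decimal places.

127.73°

Sort the longitudes: -135.47°, -122.21°, -120.01°, -119.00°, +113.27°, +131.34°, +171.58°, +178.14°.
Eastward gaps between consecutive values (wrapping around): 13.26°, 2.20°, 1.01°, 232.27°, 18.07°, 40.24°, 6.56°, 46.39°.
Largest gap = 232.27° ⇒ minimal covering band is its complement: 360° − 232.27° = 127.73°.
Band runs from +113.27° eastward to -119.00°, crossing the antimeridian.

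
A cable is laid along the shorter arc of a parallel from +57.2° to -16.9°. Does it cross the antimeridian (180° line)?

Signed shortest Δλ = ((-16.9 − 57.2 + 180) mod 360) − 180 = -74.1°.
Going west by 74.1° from +57.2° reaches -16.9° without touching 180°.

No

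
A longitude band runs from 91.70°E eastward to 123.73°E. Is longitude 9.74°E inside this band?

Band width going east from +91.70° to +123.73°: ((123.73 − 91.70) mod 360) = 32.03°.
Offset of +9.74° east of the west edge: ((9.74 − 91.70) mod 360) = 278.04°.
278.04° > 32.03° ⇒ outside.

No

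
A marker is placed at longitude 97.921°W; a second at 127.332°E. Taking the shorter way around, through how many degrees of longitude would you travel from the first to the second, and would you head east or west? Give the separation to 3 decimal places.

Raw difference: 127.332 − -97.921 = 225.253°.
Normalise into (−180°, 180°]: 225.253° − 360° = -134.747°.
Negative ⇒ the second point lies to the west; separation 134.747°.

134.747° west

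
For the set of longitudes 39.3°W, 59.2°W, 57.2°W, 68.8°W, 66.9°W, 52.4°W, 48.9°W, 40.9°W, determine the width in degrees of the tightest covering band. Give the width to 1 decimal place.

29.5°

Sort the longitudes: -68.8°, -66.9°, -59.2°, -57.2°, -52.4°, -48.9°, -40.9°, -39.3°.
Eastward gaps between consecutive values (wrapping around): 1.9°, 7.7°, 2.0°, 4.8°, 3.5°, 8.0°, 1.6°, 330.5°.
Largest gap = 330.5° ⇒ minimal covering band is its complement: 360° − 330.5° = 29.5°.
Band runs from -68.8° eastward to -39.3°.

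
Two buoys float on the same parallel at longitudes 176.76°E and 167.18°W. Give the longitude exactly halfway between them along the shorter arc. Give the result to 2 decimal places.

Signed shortest Δλ from +176.76° to -167.18° is +16.06°.
Midpoint longitude = +176.76° + (+16.06°)/2 = +176.76° + 8.03° = +184.79°.
Normalise into (−180°, 180°]: -175.21°.
(The naïve average (+176.76 + -167.18)/2 = 4.79° is on the wrong side of the globe.)

175.21°W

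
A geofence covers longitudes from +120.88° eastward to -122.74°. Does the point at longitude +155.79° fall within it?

Band width going east from +120.88° to -122.74°: ((-122.74 − 120.88) mod 360) = 116.38°.
Offset of +155.79° east of the west edge: ((155.79 − 120.88) mod 360) = 34.91°.
34.91° ≤ 116.38° ⇒ inside.

Yes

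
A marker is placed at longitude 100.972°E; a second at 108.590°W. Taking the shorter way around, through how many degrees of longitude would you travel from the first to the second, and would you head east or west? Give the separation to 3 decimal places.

Raw difference: -108.590 − 100.972 = -209.562°.
Normalise into (−180°, 180°]: -209.562° + 360° = 150.438°.
Positive ⇒ the second point lies to the east; separation 150.438°.

150.438° east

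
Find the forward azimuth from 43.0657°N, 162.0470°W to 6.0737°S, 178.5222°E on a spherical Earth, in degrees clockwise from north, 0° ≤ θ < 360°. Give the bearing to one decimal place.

204.7°

Δλ = 178.5222 − -162.0470 = 340.5692°; wrapped into (−180°, 180°]: -19.4308°.
θ = atan2( sin Δλ · cos φ₂ , cos φ₁ · sin φ₂ − sin φ₁ · cos φ₂ · cos Δλ )
  = atan2(-0.33080, -0.71763) = -155.252° → normalised to [0°, 360°): 204.748°.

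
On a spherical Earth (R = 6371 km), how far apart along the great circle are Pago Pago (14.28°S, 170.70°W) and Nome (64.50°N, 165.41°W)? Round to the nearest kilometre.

Δλ = -165.41 − -170.70 = 5.29°.
Δφ = 64.50 − -14.28 = 78.78°.
a = sin²(Δφ/2) + cos φ₁ · cos φ₂ · sin²(Δλ/2) = 0.403600.
c = 2·atan2(√a, √(1−a)) = 1.37678 rad → d = 6371·c ≈ 8771.48 km.

8771 km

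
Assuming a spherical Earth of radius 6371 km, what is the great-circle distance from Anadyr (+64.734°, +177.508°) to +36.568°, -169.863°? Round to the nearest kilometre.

Δλ = -169.863 − 177.508 = -347.371°; wrapped into (−180°, 180°]: 12.629°.
Δφ = 36.568 − 64.734 = -28.166°.
a = sin²(Δφ/2) + cos φ₁ · cos φ₂ · sin²(Δλ/2) = 0.063355.
c = 2·atan2(√a, √(1−a)) = 0.50888 rad → d = 6371·c ≈ 3242.08 km.

3242 km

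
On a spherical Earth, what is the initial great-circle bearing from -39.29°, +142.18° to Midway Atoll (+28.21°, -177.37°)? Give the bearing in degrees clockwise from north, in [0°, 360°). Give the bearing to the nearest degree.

36°

Δλ = -177.37 − 142.18 = -319.55°; wrapped into (−180°, 180°]: 40.45°.
θ = atan2( sin Δλ · cos φ₂ , cos φ₁ · sin φ₂ − sin φ₁ · cos φ₂ · cos Δλ )
  = atan2(0.57172, 0.79050) = 35.876° → normalised to [0°, 360°): 35.876°.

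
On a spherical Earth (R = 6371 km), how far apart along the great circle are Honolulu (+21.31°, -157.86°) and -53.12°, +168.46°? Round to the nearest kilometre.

Δλ = 168.46 − -157.86 = 326.32°; wrapped into (−180°, 180°]: -33.68°.
Δφ = -53.12 − 21.31 = -74.43°.
a = sin²(Δφ/2) + cos φ₁ · cos φ₂ · sin²(Δλ/2) = 0.412716.
c = 2·atan2(√a, √(1−a)) = 1.39533 rad → d = 6371·c ≈ 8889.64 km.

8890 km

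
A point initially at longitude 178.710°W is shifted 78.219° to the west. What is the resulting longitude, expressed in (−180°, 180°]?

Start at -178.710°; shift −78.219° → -256.929°.
-256.929° lies outside (−180°, 180°]; add 360° → +103.071°.

103.071°E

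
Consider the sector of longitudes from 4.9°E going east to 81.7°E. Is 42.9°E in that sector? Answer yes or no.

Band width going east from +4.9° to +81.7°: ((81.7 − 4.9) mod 360) = 76.8°.
Offset of +42.9° east of the west edge: ((42.9 − 4.9) mod 360) = 38.0°.
38.0° ≤ 76.8° ⇒ inside.

Yes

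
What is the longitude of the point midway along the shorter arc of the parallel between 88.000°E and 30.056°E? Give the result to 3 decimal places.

Signed shortest Δλ from +88.000° to +30.056° is -57.944°.
Midpoint longitude = +88.000° + (-57.944°)/2 = +88.000° − 28.972° = +59.028°.

59.028°E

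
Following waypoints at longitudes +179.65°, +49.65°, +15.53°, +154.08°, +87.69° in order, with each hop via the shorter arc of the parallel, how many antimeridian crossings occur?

0

Leg 1: +179.65° → +49.65°, shortest Δλ = -130.0° (west) — does not cross 180°.
Leg 2: +49.65° → +15.53°, shortest Δλ = -34.12° (west) — does not cross 180°.
Leg 3: +15.53° → +154.08°, shortest Δλ = 138.55° (east) — does not cross 180°.
Leg 4: +154.08° → +87.69°, shortest Δλ = -66.39° (west) — does not cross 180°.
Total crossings: 0.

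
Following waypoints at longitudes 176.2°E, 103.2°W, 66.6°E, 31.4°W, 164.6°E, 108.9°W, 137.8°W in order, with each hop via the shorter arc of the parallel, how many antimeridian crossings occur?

3

Leg 1: +176.2° → -103.2°, shortest Δλ = 80.6° (east) — crosses 180°.
Leg 2: -103.2° → +66.6°, shortest Δλ = 169.8° (east) — does not cross 180°.
Leg 3: +66.6° → -31.4°, shortest Δλ = -98.0° (west) — does not cross 180°.
Leg 4: -31.4° → +164.6°, shortest Δλ = -164.0° (west) — crosses 180°.
Leg 5: +164.6° → -108.9°, shortest Δλ = 86.5° (east) — crosses 180°.
Leg 6: -108.9° → -137.8°, shortest Δλ = -28.9° (west) — does not cross 180°.
Total crossings: 3.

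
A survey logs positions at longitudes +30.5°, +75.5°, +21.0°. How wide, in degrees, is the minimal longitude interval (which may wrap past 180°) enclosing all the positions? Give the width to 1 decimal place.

54.5°

Sort the longitudes: +21.0°, +30.5°, +75.5°.
Eastward gaps between consecutive values (wrapping around): 9.5°, 45.0°, 305.5°.
Largest gap = 305.5° ⇒ minimal covering band is its complement: 360° − 305.5° = 54.5°.
Band runs from +21.0° eastward to +75.5°.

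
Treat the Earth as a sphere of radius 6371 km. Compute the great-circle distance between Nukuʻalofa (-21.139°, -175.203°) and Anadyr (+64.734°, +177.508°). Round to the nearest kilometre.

9569 km

Δλ = 177.508 − -175.203 = 352.711°; wrapped into (−180°, 180°]: -7.289°.
Δφ = 64.734 − -21.139 = 85.873°.
a = sin²(Δφ/2) + cos φ₁ · cos φ₂ · sin²(Δλ/2) = 0.465625.
c = 2·atan2(√a, √(1−a)) = 1.50199 rad → d = 6371·c ≈ 9569.19 km.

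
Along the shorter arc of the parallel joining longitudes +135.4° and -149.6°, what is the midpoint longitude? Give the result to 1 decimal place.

Signed shortest Δλ from +135.4° to -149.6° is +75.0°.
Midpoint longitude = +135.4° + (+75.0°)/2 = +135.4° + 37.5° = +172.9°.
(The naïve average (+135.4 + -149.6)/2 = -7.1° is on the wrong side of the globe.)

+172.9°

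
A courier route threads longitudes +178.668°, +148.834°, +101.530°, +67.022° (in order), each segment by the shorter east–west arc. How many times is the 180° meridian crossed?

0

Leg 1: +178.668° → +148.834°, shortest Δλ = -29.834° (west) — does not cross 180°.
Leg 2: +148.834° → +101.530°, shortest Δλ = -47.304° (west) — does not cross 180°.
Leg 3: +101.530° → +67.022°, shortest Δλ = -34.508° (west) — does not cross 180°.
Total crossings: 0.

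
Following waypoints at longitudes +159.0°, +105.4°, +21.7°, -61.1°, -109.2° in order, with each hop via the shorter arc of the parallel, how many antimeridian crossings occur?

Leg 1: +159.0° → +105.4°, shortest Δλ = -53.6° (west) — does not cross 180°.
Leg 2: +105.4° → +21.7°, shortest Δλ = -83.7° (west) — does not cross 180°.
Leg 3: +21.7° → -61.1°, shortest Δλ = -82.8° (west) — does not cross 180°.
Leg 4: -61.1° → -109.2°, shortest Δλ = -48.1° (west) — does not cross 180°.
Total crossings: 0.

0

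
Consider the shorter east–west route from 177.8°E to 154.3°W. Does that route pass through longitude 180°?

Naïve |-154.3 − 177.8| = 332.1° > 180°, so the shorter arc goes the other way round — across 180°.
Signed shortest Δλ = ((-154.3 − 177.8 + 180) mod 360) − 180 = 27.9°.
Going east by 27.9° from +177.8° passes through 180° before reaching -154.3°.

Yes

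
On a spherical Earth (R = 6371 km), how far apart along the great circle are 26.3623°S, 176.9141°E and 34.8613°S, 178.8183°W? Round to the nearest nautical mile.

Δλ = -178.8183 − 176.9141 = -355.7324°; wrapped into (−180°, 180°]: 4.2676°.
Δφ = -34.8613 − -26.3623 = -8.4990°.
a = sin²(Δφ/2) + cos φ₁ · cos φ₂ · sin²(Δλ/2) = 0.006510.
c = 2·atan2(√a, √(1−a)) = 0.16154 rad → d = 6371·c ≈ 1029.20 km ≈ 555.72 nmi.

556 nmi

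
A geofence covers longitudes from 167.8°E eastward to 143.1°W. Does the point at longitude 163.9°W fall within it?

Yes

Band width going east from +167.8° to -143.1°: ((-143.1 − 167.8) mod 360) = 49.1°.
Offset of -163.9° east of the west edge: ((-163.9 − 167.8) mod 360) = 28.3°.
28.3° ≤ 49.1° ⇒ inside.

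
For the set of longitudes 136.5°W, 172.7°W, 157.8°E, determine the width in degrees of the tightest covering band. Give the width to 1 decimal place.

Sort the longitudes: -172.7°, -136.5°, +157.8°.
Eastward gaps between consecutive values (wrapping around): 36.2°, 294.3°, 29.5°.
Largest gap = 294.3° ⇒ minimal covering band is its complement: 360° − 294.3° = 65.7°.
Band runs from +157.8° eastward to -136.5°, crossing the antimeridian.

65.7°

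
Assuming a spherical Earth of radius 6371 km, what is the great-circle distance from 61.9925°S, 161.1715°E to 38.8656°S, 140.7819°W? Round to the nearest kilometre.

Δλ = -140.7819 − 161.1715 = -301.9534°; wrapped into (−180°, 180°]: 58.0466°.
Δφ = -38.8656 − -61.9925 = 23.1269°.
a = sin²(Δφ/2) + cos φ₁ · cos φ₂ · sin²(Δλ/2) = 0.126245.
c = 2·atan2(√a, √(1−a)) = 0.72649 rad → d = 6371·c ≈ 4628.48 km.

4628 km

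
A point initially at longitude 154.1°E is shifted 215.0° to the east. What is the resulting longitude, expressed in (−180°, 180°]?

Start at +154.1°; shift +215.0° → +369.1°.
+369.1° lies outside (−180°, 180°]; subtract 360° → +9.1°.

9.1°E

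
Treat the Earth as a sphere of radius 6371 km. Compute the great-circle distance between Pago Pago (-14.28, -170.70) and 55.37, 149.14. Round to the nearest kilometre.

Δλ = 149.14 − -170.70 = 319.84°; wrapped into (−180°, 180°]: -40.16°.
Δφ = 55.37 − -14.28 = 69.65°.
a = sin²(Δφ/2) + cos φ₁ · cos φ₂ · sin²(Δλ/2) = 0.391040.
c = 2·atan2(√a, √(1−a)) = 1.35111 rad → d = 6371·c ≈ 8607.94 km.

8608 km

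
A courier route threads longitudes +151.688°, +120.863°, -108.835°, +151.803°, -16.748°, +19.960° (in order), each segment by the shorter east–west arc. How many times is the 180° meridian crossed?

Leg 1: +151.688° → +120.863°, shortest Δλ = -30.825° (west) — does not cross 180°.
Leg 2: +120.863° → -108.835°, shortest Δλ = 130.302° (east) — crosses 180°.
Leg 3: -108.835° → +151.803°, shortest Δλ = -99.362° (west) — crosses 180°.
Leg 4: +151.803° → -16.748°, shortest Δλ = -168.551° (west) — does not cross 180°.
Leg 5: -16.748° → +19.960°, shortest Δλ = 36.708° (east) — does not cross 180°.
Total crossings: 2.

2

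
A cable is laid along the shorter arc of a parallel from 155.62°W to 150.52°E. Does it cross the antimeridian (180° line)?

Naïve |150.52 − -155.62| = 306.14° > 180°, so the shorter arc goes the other way round — across 180°.
Signed shortest Δλ = ((150.52 − -155.62 + 180) mod 360) − 180 = -53.86°.
Going west by 53.86° from -155.62° passes through 180° before reaching +150.52°.

Yes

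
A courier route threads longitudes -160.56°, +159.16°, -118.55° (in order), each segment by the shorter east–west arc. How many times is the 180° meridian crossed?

Leg 1: -160.56° → +159.16°, shortest Δλ = -40.28° (west) — crosses 180°.
Leg 2: +159.16° → -118.55°, shortest Δλ = 82.29° (east) — crosses 180°.
Total crossings: 2.

2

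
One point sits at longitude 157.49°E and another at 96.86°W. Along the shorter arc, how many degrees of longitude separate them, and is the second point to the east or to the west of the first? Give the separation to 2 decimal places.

Raw difference: -96.86 − 157.49 = -254.35°.
Normalise into (−180°, 180°]: -254.35° + 360° = 105.65°.
Positive ⇒ the second point lies to the east; separation 105.65°.

105.65° east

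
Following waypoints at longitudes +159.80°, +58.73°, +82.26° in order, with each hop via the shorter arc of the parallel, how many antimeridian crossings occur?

0

Leg 1: +159.80° → +58.73°, shortest Δλ = -101.07° (west) — does not cross 180°.
Leg 2: +58.73° → +82.26°, shortest Δλ = 23.53° (east) — does not cross 180°.
Total crossings: 0.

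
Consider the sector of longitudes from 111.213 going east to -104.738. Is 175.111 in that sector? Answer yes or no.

Band width going east from +111.213° to -104.738°: ((-104.738 − 111.213) mod 360) = 144.049°.
Offset of +175.111° east of the west edge: ((175.111 − 111.213) mod 360) = 63.898°.
63.898° ≤ 144.049° ⇒ inside.

Yes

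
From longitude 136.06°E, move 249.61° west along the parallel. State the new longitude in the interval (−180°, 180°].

113.55°W

Start at +136.06°; shift −249.61° → -113.55°.
-113.55° already lies in (−180°, 180°].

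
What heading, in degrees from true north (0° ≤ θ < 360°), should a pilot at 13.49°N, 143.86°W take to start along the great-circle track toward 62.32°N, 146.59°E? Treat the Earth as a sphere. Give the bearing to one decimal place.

332.1°

Δλ = 146.59 − -143.86 = 290.45°; wrapped into (−180°, 180°]: -69.55°.
θ = atan2( sin Δλ · cos φ₂ , cos φ₁ · sin φ₂ − sin φ₁ · cos φ₂ · cos Δλ )
  = atan2(-0.43526, 0.82326) = -27.865° → normalised to [0°, 360°): 332.135°.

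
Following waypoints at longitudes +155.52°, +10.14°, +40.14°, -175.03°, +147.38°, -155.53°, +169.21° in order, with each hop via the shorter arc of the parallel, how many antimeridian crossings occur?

4

Leg 1: +155.52° → +10.14°, shortest Δλ = -145.38° (west) — does not cross 180°.
Leg 2: +10.14° → +40.14°, shortest Δλ = 30.0° (east) — does not cross 180°.
Leg 3: +40.14° → -175.03°, shortest Δλ = 144.83° (east) — crosses 180°.
Leg 4: -175.03° → +147.38°, shortest Δλ = -37.59° (west) — crosses 180°.
Leg 5: +147.38° → -155.53°, shortest Δλ = 57.09° (east) — crosses 180°.
Leg 6: -155.53° → +169.21°, shortest Δλ = -35.26° (west) — crosses 180°.
Total crossings: 4.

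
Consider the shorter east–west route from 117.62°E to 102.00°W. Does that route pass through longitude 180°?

Yes

Naïve |-102.00 − 117.62| = 219.62° > 180°, so the shorter arc goes the other way round — across 180°.
Signed shortest Δλ = ((-102.00 − 117.62 + 180) mod 360) − 180 = 140.38°.
Going east by 140.38° from +117.62° passes through 180° before reaching -102.00°.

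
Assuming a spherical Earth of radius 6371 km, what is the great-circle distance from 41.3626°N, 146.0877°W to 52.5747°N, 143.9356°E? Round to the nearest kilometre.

5235 km

Δλ = 143.9356 − -146.0877 = 290.0233°; wrapped into (−180°, 180°]: -69.9767°.
Δφ = 52.5747 − 41.3626 = 11.2121°.
a = sin²(Δφ/2) + cos φ₁ · cos φ₂ · sin²(Δλ/2) = 0.159516.
c = 2·atan2(√a, √(1−a)) = 0.82171 rad → d = 6371·c ≈ 5235.14 km.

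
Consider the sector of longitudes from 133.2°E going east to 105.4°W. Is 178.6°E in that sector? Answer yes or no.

Yes

Band width going east from +133.2° to -105.4°: ((-105.4 − 133.2) mod 360) = 121.4°.
Offset of +178.6° east of the west edge: ((178.6 − 133.2) mod 360) = 45.4°.
45.4° ≤ 121.4° ⇒ inside.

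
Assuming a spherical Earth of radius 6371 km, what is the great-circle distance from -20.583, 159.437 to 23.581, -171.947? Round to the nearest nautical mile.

Δλ = -171.947 − 159.437 = -331.384°; wrapped into (−180°, 180°]: 28.616°.
Δφ = 23.581 − -20.583 = 44.164°.
a = sin²(Δφ/2) + cos φ₁ · cos φ₂ · sin²(Δλ/2) = 0.193728.
c = 2·atan2(√a, √(1−a)) = 0.91152 rad → d = 6371·c ≈ 5807.30 km ≈ 3135.69 nmi.

3136 nmi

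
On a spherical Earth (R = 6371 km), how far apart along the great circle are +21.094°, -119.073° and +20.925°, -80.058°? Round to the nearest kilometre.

4039 km

Δλ = -80.058 − -119.073 = 39.015°.
Δφ = 20.925 − 21.094 = -0.169°.
a = sin²(Δφ/2) + cos φ₁ · cos φ₂ · sin²(Δλ/2) = 0.097178.
c = 2·atan2(√a, √(1−a)) = 0.63403 rad → d = 6371·c ≈ 4039.44 km.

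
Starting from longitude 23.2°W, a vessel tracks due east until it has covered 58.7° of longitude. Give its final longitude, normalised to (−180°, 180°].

Start at -23.2°; shift +58.7° → +35.5°.
+35.5° already lies in (−180°, 180°].

35.5°E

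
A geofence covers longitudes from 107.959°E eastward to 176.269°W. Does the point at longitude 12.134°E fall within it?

Band width going east from +107.959° to -176.269°: ((-176.269 − 107.959) mod 360) = 75.772°.
Offset of +12.134° east of the west edge: ((12.134 − 107.959) mod 360) = 264.175°.
264.175° > 75.772° ⇒ outside.

No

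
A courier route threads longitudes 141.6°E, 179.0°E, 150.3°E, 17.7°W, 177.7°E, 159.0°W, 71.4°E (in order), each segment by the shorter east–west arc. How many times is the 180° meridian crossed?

3

Leg 1: +141.6° → +179.0°, shortest Δλ = 37.4° (east) — does not cross 180°.
Leg 2: +179.0° → +150.3°, shortest Δλ = -28.7° (west) — does not cross 180°.
Leg 3: +150.3° → -17.7°, shortest Δλ = -168.0° (west) — does not cross 180°.
Leg 4: -17.7° → +177.7°, shortest Δλ = -164.6° (west) — crosses 180°.
Leg 5: +177.7° → -159.0°, shortest Δλ = 23.3° (east) — crosses 180°.
Leg 6: -159.0° → +71.4°, shortest Δλ = -129.6° (west) — crosses 180°.
Total crossings: 3.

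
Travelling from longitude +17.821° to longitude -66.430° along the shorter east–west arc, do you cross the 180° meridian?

No

Signed shortest Δλ = ((-66.430 − 17.821 + 180) mod 360) − 180 = -84.251°.
Going west by 84.251° from +17.821° reaches -66.430° without touching 180°.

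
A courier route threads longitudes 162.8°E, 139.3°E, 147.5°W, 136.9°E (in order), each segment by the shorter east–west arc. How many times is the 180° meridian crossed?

Leg 1: +162.8° → +139.3°, shortest Δλ = -23.5° (west) — does not cross 180°.
Leg 2: +139.3° → -147.5°, shortest Δλ = 73.2° (east) — crosses 180°.
Leg 3: -147.5° → +136.9°, shortest Δλ = -75.6° (west) — crosses 180°.
Total crossings: 2.

2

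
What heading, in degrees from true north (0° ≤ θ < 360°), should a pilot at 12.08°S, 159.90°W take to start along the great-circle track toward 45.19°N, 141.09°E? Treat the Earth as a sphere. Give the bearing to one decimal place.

Δλ = 141.09 − -159.90 = 300.99°; wrapped into (−180°, 180°]: -59.01°.
θ = atan2( sin Δλ · cos φ₂ , cos φ₁ · sin φ₂ − sin φ₁ · cos φ₂ · cos Δλ )
  = atan2(-0.60416, 0.76968) = -38.130° → normalised to [0°, 360°): 321.870°.

321.9°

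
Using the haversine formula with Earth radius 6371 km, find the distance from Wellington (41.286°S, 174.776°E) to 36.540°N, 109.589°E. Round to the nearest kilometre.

Δλ = 109.589 − 174.776 = -65.187°.
Δφ = 36.540 − -41.286 = 77.826°.
a = sin²(Δφ/2) + cos φ₁ · cos φ₂ · sin²(Δλ/2) = 0.569743.
c = 2·atan2(√a, √(1−a)) = 1.71074 rad → d = 6371·c ≈ 10899.12 km.

10899 km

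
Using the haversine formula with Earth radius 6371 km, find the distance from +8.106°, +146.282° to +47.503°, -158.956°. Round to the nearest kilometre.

Δλ = -158.956 − 146.282 = -305.238°; wrapped into (−180°, 180°]: 54.762°.
Δφ = 47.503 − 8.106 = 39.397°.
a = sin²(Δφ/2) + cos φ₁ · cos φ₂ · sin²(Δλ/2) = 0.255077.
c = 2·atan2(√a, √(1−a)) = 1.05888 rad → d = 6371·c ≈ 6746.14 km.

6746 km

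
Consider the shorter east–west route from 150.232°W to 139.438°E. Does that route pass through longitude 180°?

Yes

Naïve |139.438 − -150.232| = 289.67° > 180°, so the shorter arc goes the other way round — across 180°.
Signed shortest Δλ = ((139.438 − -150.232 + 180) mod 360) − 180 = -70.33°.
Going west by 70.33° from -150.232° passes through 180° before reaching +139.438°.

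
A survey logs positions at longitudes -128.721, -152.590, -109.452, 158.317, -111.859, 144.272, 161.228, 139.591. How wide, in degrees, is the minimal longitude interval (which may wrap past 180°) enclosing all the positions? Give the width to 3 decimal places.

110.957°

Sort the longitudes: -152.590°, -128.721°, -111.859°, -109.452°, +139.591°, +144.272°, +158.317°, +161.228°.
Eastward gaps between consecutive values (wrapping around): 23.869°, 16.862°, 2.407°, 249.043°, 4.681°, 14.045°, 2.911°, 46.182°.
Largest gap = 249.043° ⇒ minimal covering band is its complement: 360° − 249.043° = 110.957°.
Band runs from +139.591° eastward to -109.452°, crossing the antimeridian.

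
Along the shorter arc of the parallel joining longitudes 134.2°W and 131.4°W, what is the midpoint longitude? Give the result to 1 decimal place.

Signed shortest Δλ from -134.2° to -131.4° is +2.8°.
Midpoint longitude = -134.2° + (+2.8°)/2 = -134.2° + 1.4° = -132.8°.

132.8°W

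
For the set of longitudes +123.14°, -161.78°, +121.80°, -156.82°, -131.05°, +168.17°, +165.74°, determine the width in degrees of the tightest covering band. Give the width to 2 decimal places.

Sort the longitudes: -161.78°, -156.82°, -131.05°, +121.80°, +123.14°, +165.74°, +168.17°.
Eastward gaps between consecutive values (wrapping around): 4.96°, 25.77°, 252.85°, 1.34°, 42.60°, 2.43°, 30.05°.
Largest gap = 252.85° ⇒ minimal covering band is its complement: 360° − 252.85° = 107.15°.
Band runs from +121.80° eastward to -131.05°, crossing the antimeridian.

107.15°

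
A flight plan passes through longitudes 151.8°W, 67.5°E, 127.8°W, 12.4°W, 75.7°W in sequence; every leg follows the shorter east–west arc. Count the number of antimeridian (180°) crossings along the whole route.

2

Leg 1: -151.8° → +67.5°, shortest Δλ = -140.7° (west) — crosses 180°.
Leg 2: +67.5° → -127.8°, shortest Δλ = 164.7° (east) — crosses 180°.
Leg 3: -127.8° → -12.4°, shortest Δλ = 115.4° (east) — does not cross 180°.
Leg 4: -12.4° → -75.7°, shortest Δλ = -63.3° (west) — does not cross 180°.
Total crossings: 2.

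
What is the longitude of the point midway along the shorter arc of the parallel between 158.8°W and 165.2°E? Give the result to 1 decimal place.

Signed shortest Δλ from -158.8° to +165.2° is -36.0°.
Midpoint longitude = -158.8° + (-36.0°)/2 = -158.8° − 18.0° = -176.8°.
(The naïve average (-158.8 + +165.2)/2 = 3.2° is on the wrong side of the globe.)

176.8°W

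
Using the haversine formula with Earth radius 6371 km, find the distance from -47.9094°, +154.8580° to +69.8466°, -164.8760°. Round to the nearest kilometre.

13495 km

Δλ = -164.8760 − 154.8580 = -319.7340°; wrapped into (−180°, 180°]: 40.2660°.
Δφ = 69.8466 − -47.9094 = 117.7560°.
a = sin²(Δφ/2) + cos φ₁ · cos φ₂ · sin²(Δλ/2) = 0.760214.
c = 2·atan2(√a, √(1−a)) = 2.11815 rad → d = 6371·c ≈ 13494.73 km.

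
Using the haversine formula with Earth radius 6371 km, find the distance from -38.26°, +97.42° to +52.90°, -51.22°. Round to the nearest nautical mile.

Δλ = -51.22 − 97.42 = -148.64°.
Δφ = 52.90 − -38.26 = 91.16°.
a = sin²(Δφ/2) + cos φ₁ · cos φ₂ · sin²(Δλ/2) = 0.949170.
c = 2·atan2(√a, √(1−a)) = 2.68677 rad → d = 6371·c ≈ 17117.43 km ≈ 9242.67 nmi.

9243 nmi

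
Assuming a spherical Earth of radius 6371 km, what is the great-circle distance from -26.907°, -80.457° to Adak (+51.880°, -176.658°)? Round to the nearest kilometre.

Δλ = -176.658 − -80.457 = -96.201°.
Δφ = 51.880 − -26.907 = 78.787°.
a = sin²(Δφ/2) + cos φ₁ · cos φ₂ · sin²(Δλ/2) = 0.707743.
c = 2·atan2(√a, √(1−a)) = 1.99927 rad → d = 6371·c ≈ 12737.37 km.

12737 km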